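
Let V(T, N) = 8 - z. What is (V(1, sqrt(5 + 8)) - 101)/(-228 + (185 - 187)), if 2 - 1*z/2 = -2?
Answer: 101/230 ≈ 0.43913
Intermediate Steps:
z = 8 (z = 4 - 2*(-2) = 4 + 4 = 8)
V(T, N) = 0 (V(T, N) = 8 - 1*8 = 8 - 8 = 0)
(V(1, sqrt(5 + 8)) - 101)/(-228 + (185 - 187)) = (0 - 101)/(-228 + (185 - 187)) = -101/(-228 - 2) = -101/(-230) = -101*(-1/230) = 101/230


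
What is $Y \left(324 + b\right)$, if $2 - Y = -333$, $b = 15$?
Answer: $113565$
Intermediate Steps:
$Y = 335$ ($Y = 2 - -333 = 2 + 333 = 335$)
$Y \left(324 + b\right) = 335 \left(324 + 15\right) = 335 \cdot 339 = 113565$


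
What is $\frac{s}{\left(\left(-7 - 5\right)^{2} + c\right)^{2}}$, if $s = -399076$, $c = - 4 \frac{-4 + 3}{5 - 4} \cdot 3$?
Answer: $- \frac{99769}{6084} \approx -16.399$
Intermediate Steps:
$c = 12$ ($c = - 4 \left(- 1^{-1}\right) 3 = - 4 \left(\left(-1\right) 1\right) 3 = \left(-4\right) \left(-1\right) 3 = 4 \cdot 3 = 12$)
$\frac{s}{\left(\left(-7 - 5\right)^{2} + c\right)^{2}} = - \frac{399076}{\left(\left(-7 - 5\right)^{2} + 12\right)^{2}} = - \frac{399076}{\left(\left(-12\right)^{2} + 12\right)^{2}} = - \frac{399076}{\left(144 + 12\right)^{2}} = - \frac{399076}{156^{2}} = - \frac{399076}{24336} = \left(-399076\right) \frac{1}{24336} = - \frac{99769}{6084}$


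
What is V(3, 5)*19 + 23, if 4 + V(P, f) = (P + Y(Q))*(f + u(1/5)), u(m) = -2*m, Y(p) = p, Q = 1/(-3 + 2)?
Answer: 609/5 ≈ 121.80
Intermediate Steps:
Q = -1 (Q = 1/(-1) = -1)
V(P, f) = -4 + (-1 + P)*(-2/5 + f) (V(P, f) = -4 + (P - 1)*(f - 2/5) = -4 + (-1 + P)*(f - 2*1/5) = -4 + (-1 + P)*(f - 2/5) = -4 + (-1 + P)*(-2/5 + f))
V(3, 5)*19 + 23 = (-18/5 - 1*5 - 2/5*3 + 3*5)*19 + 23 = (-18/5 - 5 - 6/5 + 15)*19 + 23 = (26/5)*19 + 23 = 494/5 + 23 = 609/5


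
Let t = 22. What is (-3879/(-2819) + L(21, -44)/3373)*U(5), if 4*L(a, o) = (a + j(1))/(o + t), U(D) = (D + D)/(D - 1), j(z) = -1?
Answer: 1439154895/418373428 ≈ 3.4399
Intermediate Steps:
U(D) = 2*D/(-1 + D) (U(D) = (2*D)/(-1 + D) = 2*D/(-1 + D))
L(a, o) = (-1 + a)/(4*(22 + o)) (L(a, o) = ((a - 1)/(o + 22))/4 = ((-1 + a)/(22 + o))/4 = (-1 + a)/(4*(22 + o)))
(-3879/(-2819) + L(21, -44)/3373)*U(5) = (-3879/(-2819) + ((-1 + 21)/(4*(22 - 44)))/3373)*(2*5/(-1 + 5)) = (-3879*(-1/2819) + ((¼)*20/(-22))*(1/3373))*(2*5/4) = (3879/2819 + ((¼)*(-1/22)*20)*(1/3373))*(2*5*(¼)) = (3879/2819 - 5/22*1/3373)*(5/2) = (3879/2819 - 5/74206)*(5/2) = (287830979/209186714)*(5/2) = 1439154895/418373428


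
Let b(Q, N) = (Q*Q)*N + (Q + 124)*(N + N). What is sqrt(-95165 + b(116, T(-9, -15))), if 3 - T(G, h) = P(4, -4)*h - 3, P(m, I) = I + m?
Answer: I*sqrt(11549) ≈ 107.47*I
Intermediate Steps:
T(G, h) = 6 (T(G, h) = 3 - ((-4 + 4)*h - 3) = 3 - (0*h - 3) = 3 - (0 - 3) = 3 - 1*(-3) = 3 + 3 = 6)
b(Q, N) = N*Q**2 + 2*N*(124 + Q) (b(Q, N) = Q**2*N + (124 + Q)*(2*N) = N*Q**2 + 2*N*(124 + Q))
sqrt(-95165 + b(116, T(-9, -15))) = sqrt(-95165 + 6*(248 + 116**2 + 2*116)) = sqrt(-95165 + 6*(248 + 13456 + 232)) = sqrt(-95165 + 6*13936) = sqrt(-95165 + 83616) = sqrt(-11549) = I*sqrt(11549)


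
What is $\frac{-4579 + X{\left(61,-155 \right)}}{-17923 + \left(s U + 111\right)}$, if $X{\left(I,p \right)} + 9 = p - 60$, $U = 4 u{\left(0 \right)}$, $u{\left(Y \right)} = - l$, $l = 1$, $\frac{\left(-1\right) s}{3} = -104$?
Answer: $\frac{4803}{19060} \approx 0.25199$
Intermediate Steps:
$s = 312$ ($s = \left(-3\right) \left(-104\right) = 312$)
$u{\left(Y \right)} = -1$ ($u{\left(Y \right)} = \left(-1\right) 1 = -1$)
$U = -4$ ($U = 4 \left(-1\right) = -4$)
$X{\left(I,p \right)} = -69 + p$ ($X{\left(I,p \right)} = -9 + \left(p - 60\right) = -9 + \left(-60 + p\right) = -69 + p$)
$\frac{-4579 + X{\left(61,-155 \right)}}{-17923 + \left(s U + 111\right)} = \frac{-4579 - 224}{-17923 + \left(312 \left(-4\right) + 111\right)} = \frac{-4579 - 224}{-17923 + \left(-1248 + 111\right)} = - \frac{4803}{-17923 - 1137} = - \frac{4803}{-19060} = \left(-4803\right) \left(- \frac{1}{19060}\right) = \frac{4803}{19060}$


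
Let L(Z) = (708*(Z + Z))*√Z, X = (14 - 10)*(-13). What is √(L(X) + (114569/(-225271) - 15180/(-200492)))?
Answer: √(-55187589416049470486 - 18775057691045696088549696*I*√13)/11291258333 ≈ 515.25 - 515.25*I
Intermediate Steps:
X = -52 (X = 4*(-13) = -52)
L(Z) = 1416*Z^(3/2) (L(Z) = (708*(2*Z))*√Z = (1416*Z)*√Z = 1416*Z^(3/2))
√(L(X) + (114569/(-225271) - 15180/(-200492))) = √(1416*(-52)^(3/2) + (114569/(-225271) - 15180/(-200492))) = √(1416*(-104*I*√13) + (114569*(-1/225271) - 15180*(-1/200492))) = √(-147264*I*√13 + (-114569/225271 + 3795/50123)) = √(-147264*I*√13 - 4887638542/11291258333) = √(-4887638542/11291258333 - 147264*I*√13)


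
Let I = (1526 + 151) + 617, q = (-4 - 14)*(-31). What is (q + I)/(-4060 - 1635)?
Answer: -2852/5695 ≈ -0.50079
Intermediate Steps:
q = 558 (q = -18*(-31) = 558)
I = 2294 (I = 1677 + 617 = 2294)
(q + I)/(-4060 - 1635) = (558 + 2294)/(-4060 - 1635) = 2852/(-5695) = 2852*(-1/5695) = -2852/5695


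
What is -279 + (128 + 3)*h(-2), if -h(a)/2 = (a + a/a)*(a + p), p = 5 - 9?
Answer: -1851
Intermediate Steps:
p = -4
h(a) = -2*(1 + a)*(-4 + a) (h(a) = -2*(a + a/a)*(a - 4) = -2*(a + 1)*(-4 + a) = -2*(1 + a)*(-4 + a))
-279 + (128 + 3)*h(-2) = -279 + (128 + 3)*(8 - 2*(-2)² + 6*(-2)) = -279 + 131*(8 - 2*4 - 12) = -279 + 131*(8 - 8 - 12) = -279 + 131*(-12) = -279 - 1572 = -1851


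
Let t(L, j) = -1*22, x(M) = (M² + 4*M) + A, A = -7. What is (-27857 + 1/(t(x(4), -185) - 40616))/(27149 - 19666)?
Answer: -1132052767/304094154 ≈ -3.7227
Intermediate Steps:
x(M) = -7 + M² + 4*M (x(M) = (M² + 4*M) - 7 = -7 + M² + 4*M)
t(L, j) = -22
(-27857 + 1/(t(x(4), -185) - 40616))/(27149 - 19666) = (-27857 + 1/(-22 - 40616))/(27149 - 19666) = (-27857 + 1/(-40638))/7483 = (-27857 - 1/40638)*(1/7483) = -1132052767/40638*1/7483 = -1132052767/304094154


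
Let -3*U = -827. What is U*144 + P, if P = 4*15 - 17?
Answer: 39739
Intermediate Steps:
U = 827/3 (U = -1/3*(-827) = 827/3 ≈ 275.67)
P = 43 (P = 60 - 17 = 43)
U*144 + P = (827/3)*144 + 43 = 39696 + 43 = 39739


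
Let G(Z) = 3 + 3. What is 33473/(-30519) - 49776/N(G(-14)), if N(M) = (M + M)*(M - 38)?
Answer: 31380419/244152 ≈ 128.53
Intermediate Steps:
G(Z) = 6
N(M) = 2*M*(-38 + M) (N(M) = (2*M)*(-38 + M) = 2*M*(-38 + M))
33473/(-30519) - 49776/N(G(-14)) = 33473/(-30519) - 49776*1/(12*(-38 + 6)) = 33473*(-1/30519) - 49776/(2*6*(-32)) = -33473/30519 - 49776/(-384) = -33473/30519 - 49776*(-1/384) = -33473/30519 + 1037/8 = 31380419/244152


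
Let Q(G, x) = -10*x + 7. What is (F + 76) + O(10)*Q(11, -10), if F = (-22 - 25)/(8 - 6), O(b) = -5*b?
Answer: -10595/2 ≈ -5297.5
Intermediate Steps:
Q(G, x) = 7 - 10*x
F = -47/2 ≈ -23.500
(F + 76) + O(10)*Q(11, -10) = (-47/2 + 76) + (-5*10)*(7 - 10*(-10)) = 105/2 - 50*(7 + 100) = 105/2 - 50*107 = 105/2 - 5350 = -10595/2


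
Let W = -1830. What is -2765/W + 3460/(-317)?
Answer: -1091059/116022 ≈ -9.4039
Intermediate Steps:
-2765/W + 3460/(-317) = -2765/(-1830) + 3460/(-317) = -2765*(-1/1830) + 3460*(-1/317) = 553/366 - 3460/317 = -1091059/116022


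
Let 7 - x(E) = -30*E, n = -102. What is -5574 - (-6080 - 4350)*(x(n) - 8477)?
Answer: -120263474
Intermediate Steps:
x(E) = 7 + 30*E (x(E) = 7 - (-30)*E = 7 + 30*E)
-5574 - (-6080 - 4350)*(x(n) - 8477) = -5574 - (-6080 - 4350)*((7 + 30*(-102)) - 8477) = -5574 - (-10430)*((7 - 3060) - 8477) = -5574 - (-10430)*(-3053 - 8477) = -5574 - (-10430)*(-11530) = -5574 - 1*120257900 = -5574 - 120257900 = -120263474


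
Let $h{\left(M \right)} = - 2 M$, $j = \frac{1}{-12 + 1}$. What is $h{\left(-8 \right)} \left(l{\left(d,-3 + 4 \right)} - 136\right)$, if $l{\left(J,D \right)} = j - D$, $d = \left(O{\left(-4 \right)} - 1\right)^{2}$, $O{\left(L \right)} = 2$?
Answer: $- \frac{24128}{11} \approx -2193.5$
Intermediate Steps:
$j = - \frac{1}{11}$ ($j = \frac{1}{-11} = - \frac{1}{11} \approx -0.090909$)
$d = 1$ ($d = \left(2 - 1\right)^{2} = 1^{2} = 1$)
$l{\left(J,D \right)} = - \frac{1}{11} - D$
$h{\left(-8 \right)} \left(l{\left(d,-3 + 4 \right)} - 136\right) = \left(-2\right) \left(-8\right) \left(\left(- \frac{1}{11} - \left(-3 + 4\right)\right) - 136\right) = 16 \left(\left(- \frac{1}{11} - 1\right) - 136\right) = 16 \left(- \frac{12}{11} - 136\right) = 16 \left(- \frac{1508}{11}\right) = - \frac{24128}{11}$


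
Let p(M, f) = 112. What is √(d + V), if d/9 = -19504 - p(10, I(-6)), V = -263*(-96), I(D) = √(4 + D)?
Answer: 16*I*√591 ≈ 388.97*I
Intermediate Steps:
V = 25248
d = -176544 (d = 9*(-19504 - 1*112) = 9*(-19504 - 112) = 9*(-19616) = -176544)
√(d + V) = √(-176544 + 25248) = √(-151296) = 16*I*√591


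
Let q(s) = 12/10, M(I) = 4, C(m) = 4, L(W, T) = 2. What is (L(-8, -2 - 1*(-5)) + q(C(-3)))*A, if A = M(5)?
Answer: 64/5 ≈ 12.800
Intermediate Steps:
A = 4
q(s) = 6/5 (q(s) = 12*(1/10) = 6/5)
(L(-8, -2 - 1*(-5)) + q(C(-3)))*A = (2 + 6/5)*4 = (16/5)*4 = 64/5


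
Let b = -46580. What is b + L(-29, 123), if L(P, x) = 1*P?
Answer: -46609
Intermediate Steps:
L(P, x) = P
b + L(-29, 123) = -46580 - 29 = -46609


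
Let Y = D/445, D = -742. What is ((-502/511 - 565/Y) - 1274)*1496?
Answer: -37928589908/27083 ≈ -1.4005e+6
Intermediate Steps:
Y = -742/445 ≈ -1.6674
((-502/511 - 565/Y) - 1274)*1496 = ((-502/511 - 565/(-742/445)) - 1274)*1496 = ((-502*1/511 - 565*(-445/742)) - 1274)*1496 = ((-502/511 + 251425/742) - 1274)*1496 = (18300813/54166 - 1274)*1496 = -50706671/54166*1496 = -37928589908/27083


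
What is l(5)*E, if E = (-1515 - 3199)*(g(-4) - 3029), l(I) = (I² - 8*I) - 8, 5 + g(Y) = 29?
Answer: -325808110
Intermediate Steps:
g(Y) = 24 (g(Y) = -5 + 29 = 24)
l(I) = -8 + I² - 8*I
E = 14165570 (E = (-1515 - 3199)*(24 - 3029) = -4714*(-3005) = 14165570)
l(5)*E = (-8 + 5² - 8*5)*14165570 = (-8 + 25 - 40)*14165570 = -23*14165570 = -325808110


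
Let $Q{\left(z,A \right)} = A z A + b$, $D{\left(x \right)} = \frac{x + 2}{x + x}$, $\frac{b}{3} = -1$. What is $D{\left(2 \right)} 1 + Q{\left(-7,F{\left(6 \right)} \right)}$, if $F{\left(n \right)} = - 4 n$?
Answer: $-4034$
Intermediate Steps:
$b = -3$ ($b = 3 \left(-1\right) = -3$)
$D{\left(x \right)} = \frac{2 + x}{2 x}$
$Q{\left(z,A \right)} = -3 + z A^{2}$ ($Q{\left(z,A \right)} = A z A - 3 = z A^{2} - 3 = -3 + z A^{2}$)
$D{\left(2 \right)} 1 + Q{\left(-7,F{\left(6 \right)} \right)} = \frac{2 + 2}{2 \cdot 2} \cdot 1 - \left(3 + 7 \left(\left(-4\right) 6\right)^{2}\right) = \frac{1}{2} \cdot \frac{1}{2} \cdot 4 \cdot 1 - \left(3 + 7 \left(-24\right)^{2}\right) = 1 \cdot 1 - 4035 = 1 - 4035 = -4034$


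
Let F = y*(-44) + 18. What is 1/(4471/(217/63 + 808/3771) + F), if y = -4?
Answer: 1533/2170751 ≈ 0.00070621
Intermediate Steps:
F = 194 (F = -4*(-44) + 18 = 176 + 18 = 194)
1/(4471/(217/63 + 808/3771) + F) = 1/(4471/(217/63 + 808/3771) + 194) = 1/(4471/(217*(1/63) + 808*(1/3771)) + 194) = 1/(4471/(31/9 + 808/3771) + 194) = 1/(4471/(1533/419) + 194) = 1/(4471*(419/1533) + 194) = 1/(1873349/1533 + 194) = 1/(2170751/1533) = 1533/2170751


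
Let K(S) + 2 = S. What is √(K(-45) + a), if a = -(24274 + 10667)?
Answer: 2*I*√8747 ≈ 187.05*I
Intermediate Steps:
a = -34941 (a = -1*34941 = -34941)
K(S) = -2 + S
√(K(-45) + a) = √((-2 - 45) - 34941) = √(-47 - 34941) = √(-34988) = 2*I*√8747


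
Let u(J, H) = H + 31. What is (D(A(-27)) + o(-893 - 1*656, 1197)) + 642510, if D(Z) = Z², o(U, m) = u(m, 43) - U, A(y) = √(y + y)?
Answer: 644079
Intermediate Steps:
u(J, H) = 31 + H
A(y) = √2*√y (A(y) = √(2*y) = √2*√y)
o(U, m) = 74 - U (o(U, m) = (31 + 43) - U = 74 - U)
(D(A(-27)) + o(-893 - 1*656, 1197)) + 642510 = ((√2*√(-27))² + (74 - (-893 - 1*656))) + 642510 = ((√2*(3*I*√3))² + (74 - (-893 - 656))) + 642510 = ((3*I*√6)² + (74 - 1*(-1549))) + 642510 = (-54 + (74 + 1549)) + 642510 = (-54 + 1623) + 642510 = 1569 + 642510 = 644079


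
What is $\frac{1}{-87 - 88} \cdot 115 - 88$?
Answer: $- \frac{3103}{35} \approx -88.657$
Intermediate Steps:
$\frac{1}{-87 - 88} \cdot 115 - 88 = \frac{1}{-175} \cdot 115 - 88 = \left(- \frac{1}{175}\right) 115 - 88 = - \frac{23}{35} - 88 = - \frac{3103}{35}$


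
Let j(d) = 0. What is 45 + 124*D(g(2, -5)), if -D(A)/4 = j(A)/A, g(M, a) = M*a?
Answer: 45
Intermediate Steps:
D(A) = 0 (D(A) = -0/A = -4*0 = 0)
45 + 124*D(g(2, -5)) = 45 + 124*0 = 45 + 0 = 45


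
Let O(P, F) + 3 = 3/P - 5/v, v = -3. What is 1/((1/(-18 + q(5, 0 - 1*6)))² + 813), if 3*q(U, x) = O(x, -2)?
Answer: 112225/91239249 ≈ 0.0012300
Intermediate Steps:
O(P, F) = -4/3 + 3/P (O(P, F) = -3 + (3/P - 5/(-3)) = -3 + (3/P - 5*(-⅓)) = -3 + (3/P + 5/3) = -3 + (5/3 + 3/P) = -4/3 + 3/P)
q(U, x) = -4/9 + 1/x (q(U, x) = (-4/3 + 3/x)/3 = -4/9 + 1/x)
1/((1/(-18 + q(5, 0 - 1*6)))² + 813) = 1/((1/(-18 + (-4/9 + 1/(0 - 1*6))))² + 813) = 1/((1/(-18 + (-4/9 + 1/(0 - 6))))² + 813) = 1/((1/(-18 + (-4/9 + 1/(-6))))² + 813) = 1/((1/(-18 + (-4/9 - ⅙)))² + 813) = 1/((1/(-18 - 11/18))² + 813) = 1/((1/(-335/18))² + 813) = 1/((-18/335)² + 813) = 1/(324/112225 + 813) = 1/(91239249/112225) = 112225/91239249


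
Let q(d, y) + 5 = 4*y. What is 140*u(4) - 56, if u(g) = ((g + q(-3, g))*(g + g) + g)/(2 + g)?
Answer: 8512/3 ≈ 2837.3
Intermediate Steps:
q(d, y) = -5 + 4*y
u(g) = (g + 2*g*(-5 + 5*g))/(2 + g) (u(g) = ((g + (-5 + 4*g))*(g + g) + g)/(2 + g) = ((-5 + 5*g)*(2*g) + g)/(2 + g) = (2*g*(-5 + 5*g) + g)/(2 + g) = (g + 2*g*(-5 + 5*g))/(2 + g))
140*u(4) - 56 = 140*(4*(-9 + 10*4)/(2 + 4)) - 56 = 140*(4*(-9 + 40)/6) - 56 = 140*(4*(⅙)*31) - 56 = 140*(62/3) - 56 = 8680/3 - 56 = 8512/3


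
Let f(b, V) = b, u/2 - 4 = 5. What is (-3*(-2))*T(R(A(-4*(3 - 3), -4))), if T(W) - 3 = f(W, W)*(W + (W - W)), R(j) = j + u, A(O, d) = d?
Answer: 1194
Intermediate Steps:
u = 18 (u = 8 + 2*5 = 8 + 10 = 18)
R(j) = 18 + j (R(j) = j + 18 = 18 + j)
T(W) = 3 + W² (T(W) = 3 + W*(W + (W - W)) = 3 + W*(W + 0) = 3 + W*W = 3 + W²)
(-3*(-2))*T(R(A(-4*(3 - 3), -4))) = (-3*(-2))*(3 + (18 - 4)²) = 6*(3 + 14²) = 6*(3 + 196) = 6*199 = 1194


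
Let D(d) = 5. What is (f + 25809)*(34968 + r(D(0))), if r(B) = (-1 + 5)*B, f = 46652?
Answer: 2535265468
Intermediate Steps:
r(B) = 4*B
(f + 25809)*(34968 + r(D(0))) = (46652 + 25809)*(34968 + 4*5) = 72461*(34968 + 20) = 72461*34988 = 2535265468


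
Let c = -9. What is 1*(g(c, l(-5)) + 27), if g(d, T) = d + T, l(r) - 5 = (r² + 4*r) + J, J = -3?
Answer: 25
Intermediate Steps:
l(r) = 2 + r² + 4*r (l(r) = 5 + ((r² + 4*r) - 3) = 5 + (-3 + r² + 4*r) = 2 + r² + 4*r)
g(d, T) = T + d
1*(g(c, l(-5)) + 27) = 1*(((2 + (-5)² + 4*(-5)) - 9) + 27) = 1*(((2 + 25 - 20) - 9) + 27) = 1*((7 - 9) + 27) = 1*(-2 + 27) = 1*25 = 25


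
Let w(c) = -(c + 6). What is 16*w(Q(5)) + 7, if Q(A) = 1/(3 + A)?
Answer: -91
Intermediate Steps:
w(c) = -6 - c (w(c) = -(6 + c) = -6 - c)
16*w(Q(5)) + 7 = 16*(-6 - 1/(3 + 5)) + 7 = 16*(-6 - 1/8) + 7 = 16*(-6 - 1*⅛) + 7 = 16*(-6 - ⅛) + 7 = 16*(-49/8) + 7 = -98 + 7 = -91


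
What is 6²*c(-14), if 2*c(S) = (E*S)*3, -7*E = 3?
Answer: 324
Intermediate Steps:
E = -3/7 (E = -⅐*3 = -3/7 ≈ -0.42857)
c(S) = -9*S/14 (c(S) = (-3*S/7*3)/2 = (-9*S/7)/2 = -9*S/14)
6²*c(-14) = 6²*(-9/14*(-14)) = 36*9 = 324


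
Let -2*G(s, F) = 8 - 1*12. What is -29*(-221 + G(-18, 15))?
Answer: 6351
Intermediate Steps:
G(s, F) = 2 (G(s, F) = -(8 - 1*12)/2 = -(8 - 12)/2 = -1/2*(-4) = 2)
-29*(-221 + G(-18, 15)) = -29*(-221 + 2) = -29*(-219) = 6351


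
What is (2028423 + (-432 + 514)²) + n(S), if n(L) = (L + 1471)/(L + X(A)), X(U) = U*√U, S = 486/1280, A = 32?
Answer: 27315160246377428/13421713751 + 77142671360*√2/13421713751 ≈ 2.0352e+6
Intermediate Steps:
S = 243/640 (S = 486*(1/1280) = 243/640 ≈ 0.37969)
X(U) = U^(3/2)
n(L) = (1471 + L)/(L + 128*√2) (n(L) = (L + 1471)/(L + 32^(3/2)) = (1471 + L)/(L + 128*√2))
(2028423 + (-432 + 514)²) + n(S) = (2028423 + (-432 + 514)²) + (1471 + 243/640)/(243/640 + 128*√2) = (2028423 + 82²) + (941683/640)/(243/640 + 128*√2) = (2028423 + 6724) + 941683/(640*(243/640 + 128*√2)) = 2035147 + 941683/(640*(243/640 + 128*√2))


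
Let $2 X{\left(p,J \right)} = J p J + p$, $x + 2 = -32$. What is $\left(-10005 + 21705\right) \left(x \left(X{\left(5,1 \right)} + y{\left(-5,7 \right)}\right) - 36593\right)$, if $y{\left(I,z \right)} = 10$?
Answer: $-434105100$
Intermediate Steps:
$x = -34$ ($x = -2 - 32 = -34$)
$X{\left(p,J \right)} = \frac{p}{2} + \frac{p J^{2}}{2}$ ($X{\left(p,J \right)} = \frac{J p J + p}{2} = \frac{p J^{2} + p}{2} = \frac{p + p J^{2}}{2} = \frac{p}{2} + \frac{p J^{2}}{2}$)
$\left(-10005 + 21705\right) \left(x \left(X{\left(5,1 \right)} + y{\left(-5,7 \right)}\right) - 36593\right) = \left(-10005 + 21705\right) \left(- 34 \left(\frac{1}{2} \cdot 5 \left(1 + 1^{2}\right) + 10\right) - 36593\right) = 11700 \left(- 34 \left(\frac{1}{2} \cdot 5 \left(1 + 1\right) + 10\right) - 36593\right) = 11700 \left(- 34 \left(\frac{1}{2} \cdot 5 \cdot 2 + 10\right) - 36593\right) = 11700 \left(- 34 \left(5 + 10\right) - 36593\right) = 11700 \left(\left(-34\right) 15 - 36593\right) = 11700 \left(-510 - 36593\right) = 11700 \left(-37103\right) = -434105100$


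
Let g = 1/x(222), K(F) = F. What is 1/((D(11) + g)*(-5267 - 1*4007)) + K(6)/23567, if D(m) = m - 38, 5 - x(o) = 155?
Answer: 114474447/442694005129 ≈ 0.00025859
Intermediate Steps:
x(o) = -150 (x(o) = 5 - 1*155 = 5 - 155 = -150)
D(m) = -38 + m
g = -1/150 (g = 1/(-150) = -1/150 ≈ -0.0066667)
1/((D(11) + g)*(-5267 - 1*4007)) + K(6)/23567 = 1/(((-38 + 11) - 1/150)*(-5267 - 1*4007)) + 6/23567 = 1/((-27 - 1/150)*(-5267 - 4007)) + 6*(1/23567) = 1/(-4051/150*(-9274)) + 6/23567 = -150/4051*(-1/9274) + 6/23567 = 75/18784487 + 6/23567 = 114474447/442694005129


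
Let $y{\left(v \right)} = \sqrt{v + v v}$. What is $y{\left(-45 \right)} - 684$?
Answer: $-684 + 6 \sqrt{55} \approx -639.5$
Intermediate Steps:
$y{\left(v \right)} = \sqrt{v + v^{2}}$
$y{\left(-45 \right)} - 684 = \sqrt{- 45 \left(1 - 45\right)} - 684 = \sqrt{\left(-45\right) \left(-44\right)} - 684 = \sqrt{1980} - 684 = 6 \sqrt{55} - 684 = -684 + 6 \sqrt{55}$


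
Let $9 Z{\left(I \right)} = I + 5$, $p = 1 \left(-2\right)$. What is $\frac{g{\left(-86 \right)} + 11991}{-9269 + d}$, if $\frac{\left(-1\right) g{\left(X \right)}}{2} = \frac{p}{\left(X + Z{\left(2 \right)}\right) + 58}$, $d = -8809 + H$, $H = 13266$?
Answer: $- \frac{979253}{392980} \approx -2.4919$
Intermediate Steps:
$p = -2$
$Z{\left(I \right)} = \frac{5}{9} + \frac{I}{9}$ ($Z{\left(I \right)} = \frac{I + 5}{9} = \frac{5 + I}{9} = \frac{5}{9} + \frac{I}{9}$)
$d = 4457$ ($d = -8809 + 13266 = 4457$)
$g{\left(X \right)} = \frac{4}{\frac{529}{9} + X}$ ($g{\left(X \right)} = - 2 \left(- \frac{2}{\left(X + \left(\frac{5}{9} + \frac{1}{9} \cdot 2\right)\right) + 58}\right) = - 2 \left(- \frac{2}{\left(X + \left(\frac{5}{9} + \frac{2}{9}\right)\right) + 58}\right) = - 2 \left(- \frac{2}{\left(X + \frac{7}{9}\right) + 58}\right) = - 2 \left(- \frac{2}{\left(\frac{7}{9} + X\right) + 58}\right) = - 2 \left(- \frac{2}{\frac{529}{9} + X}\right) = \frac{4}{\frac{529}{9} + X}$)
$\frac{g{\left(-86 \right)} + 11991}{-9269 + d} = \frac{\frac{36}{529 + 9 \left(-86\right)} + 11991}{-9269 + 4457} = \frac{\frac{36}{529 - 774} + 11991}{-4812} = \left(\frac{36}{-245} + 11991\right) \left(- \frac{1}{4812}\right) = \left(36 \left(- \frac{1}{245}\right) + 11991\right) \left(- \frac{1}{4812}\right) = \left(- \frac{36}{245} + 11991\right) \left(- \frac{1}{4812}\right) = \frac{2937759}{245} \left(- \frac{1}{4812}\right) = - \frac{979253}{392980}$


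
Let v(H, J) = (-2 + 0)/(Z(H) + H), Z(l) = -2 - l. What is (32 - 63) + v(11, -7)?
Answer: -30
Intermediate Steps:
v(H, J) = 1 (v(H, J) = (-2 + 0)/((-2 - H) + H) = -2/(-2) = -2*(-½) = 1)
(32 - 63) + v(11, -7) = (32 - 63) + 1 = -31 + 1 = -30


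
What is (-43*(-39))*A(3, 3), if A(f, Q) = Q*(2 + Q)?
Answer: 25155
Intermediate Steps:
(-43*(-39))*A(3, 3) = (-43*(-39))*(3*(2 + 3)) = 1677*(3*5) = 1677*15 = 25155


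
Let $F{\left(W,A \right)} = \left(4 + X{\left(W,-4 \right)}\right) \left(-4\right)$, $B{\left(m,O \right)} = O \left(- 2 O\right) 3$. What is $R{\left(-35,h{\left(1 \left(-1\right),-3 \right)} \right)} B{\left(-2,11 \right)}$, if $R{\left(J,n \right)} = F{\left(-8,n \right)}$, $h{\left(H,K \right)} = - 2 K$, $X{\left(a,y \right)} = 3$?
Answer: $20328$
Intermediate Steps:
$B{\left(m,O \right)} = - 6 O^{2}$ ($B{\left(m,O \right)} = - 2 O^{2} \cdot 3 = - 6 O^{2}$)
$F{\left(W,A \right)} = -28$ ($F{\left(W,A \right)} = \left(4 + 3\right) \left(-4\right) = 7 \left(-4\right) = -28$)
$R{\left(J,n \right)} = -28$
$R{\left(-35,h{\left(1 \left(-1\right),-3 \right)} \right)} B{\left(-2,11 \right)} = - 28 \left(- 6 \cdot 11^{2}\right) = - 28 \left(\left(-6\right) 121\right) = \left(-28\right) \left(-726\right) = 20328$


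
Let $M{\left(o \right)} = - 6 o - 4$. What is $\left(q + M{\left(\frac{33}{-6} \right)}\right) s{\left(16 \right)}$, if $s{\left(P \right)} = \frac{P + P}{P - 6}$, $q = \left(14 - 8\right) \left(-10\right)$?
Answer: $- \frac{496}{5} \approx -99.2$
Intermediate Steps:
$q = -60$ ($q = 6 \left(-10\right) = -60$)
$s{\left(P \right)} = \frac{2 P}{-6 + P}$
$M{\left(o \right)} = -4 - 6 o$
$\left(q + M{\left(\frac{33}{-6} \right)}\right) s{\left(16 \right)} = \left(-60 - \left(4 + 6 \frac{33}{-6}\right)\right) 2 \cdot 16 \frac{1}{-6 + 16} = \left(-60 - \left(4 + 6 \cdot 33 \left(- \frac{1}{6}\right)\right)\right) 2 \cdot 16 \cdot \frac{1}{10} = \left(-60 - -29\right) 2 \cdot 16 \cdot \frac{1}{10} = \left(-60 + \left(-4 + 33\right)\right) \frac{16}{5} = \left(-60 + 29\right) \frac{16}{5} = \left(-31\right) \frac{16}{5} = - \frac{496}{5}$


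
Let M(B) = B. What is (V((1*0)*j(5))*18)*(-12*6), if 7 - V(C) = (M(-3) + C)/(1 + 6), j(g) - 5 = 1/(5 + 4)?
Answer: -67392/7 ≈ -9627.4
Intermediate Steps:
j(g) = 46/9 (j(g) = 5 + 1/(5 + 4) = 5 + 1/9 = 5 + ⅑ = 46/9)
V(C) = 52/7 - C/7 (V(C) = 7 - (-3 + C)/(1 + 6) = 7 - (-3 + C)/7 = 7 - (-3/7 + C/7) = 7 + (3/7 - C/7) = 52/7 - C/7)
(V((1*0)*j(5))*18)*(-12*6) = ((52/7 - 1*0*46/(7*9))*18)*(-12*6) = ((52/7 - 0*46/9)*18)*(-72) = ((52/7 - ⅐*0)*18)*(-72) = ((52/7 + 0)*18)*(-72) = ((52/7)*18)*(-72) = (936/7)*(-72) = -67392/7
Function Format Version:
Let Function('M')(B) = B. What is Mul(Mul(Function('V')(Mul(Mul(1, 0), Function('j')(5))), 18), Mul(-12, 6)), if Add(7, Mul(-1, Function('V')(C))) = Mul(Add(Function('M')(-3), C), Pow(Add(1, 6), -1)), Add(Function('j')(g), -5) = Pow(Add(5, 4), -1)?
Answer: Rational(-67392, 7) ≈ -9627.4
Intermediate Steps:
Function('j')(g) = Rational(46, 9) (Function('j')(g) = Add(5, Pow(Add(5, 4), -1)) = Add(5, Pow(9, -1)) = Add(5, Rational(1, 9)) = Rational(46, 9))
Function('V')(C) = Add(Rational(52, 7), Mul(Rational(-1, 7), C)) (Function('V')(C) = Add(7, Mul(-1, Mul(Add(-3, C), Pow(Add(1, 6), -1)))) = Add(7, Mul(-1, Mul(Add(-3, C), Pow(7, -1)))) = Add(7, Mul(-1, Mul(Add(-3, C), Rational(1, 7)))) = Add(7, Mul(-1, Add(Rational(-3, 7), Mul(Rational(1, 7), C)))) = Add(7, Add(Rational(3, 7), Mul(Rational(-1, 7), C))) = Add(Rational(52, 7), Mul(Rational(-1, 7), C)))
Mul(Mul(Function('V')(Mul(Mul(1, 0), Function('j')(5))), 18), Mul(-12, 6)) = Mul(Mul(Add(Rational(52, 7), Mul(Rational(-1, 7), Mul(Mul(1, 0), Rational(46, 9)))), 18), Mul(-12, 6)) = Mul(Mul(Add(Rational(52, 7), Mul(Rational(-1, 7), Mul(0, Rational(46, 9)))), 18), -72) = Mul(Mul(Add(Rational(52, 7), Mul(Rational(-1, 7), 0)), 18), -72) = Mul(Mul(Add(Rational(52, 7), 0), 18), -72) = Mul(Mul(Rational(52, 7), 18), -72) = Mul(Rational(936, 7), -72) = Rational(-67392, 7)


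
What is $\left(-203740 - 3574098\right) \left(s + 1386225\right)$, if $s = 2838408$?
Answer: $-15959979083454$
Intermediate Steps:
$\left(-203740 - 3574098\right) \left(s + 1386225\right) = \left(-203740 - 3574098\right) \left(2838408 + 1386225\right) = \left(-3777838\right) 4224633 = -15959979083454$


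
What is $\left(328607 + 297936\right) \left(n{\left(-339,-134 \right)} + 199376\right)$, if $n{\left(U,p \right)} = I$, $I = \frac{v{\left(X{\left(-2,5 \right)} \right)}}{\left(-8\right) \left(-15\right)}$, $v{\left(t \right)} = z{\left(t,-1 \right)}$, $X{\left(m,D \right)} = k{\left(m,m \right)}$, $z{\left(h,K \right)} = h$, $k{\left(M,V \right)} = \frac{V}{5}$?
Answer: $\frac{37475290523857}{300} \approx 1.2492 \cdot 10^{11}$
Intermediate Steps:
$k{\left(M,V \right)} = \frac{V}{5}$ ($k{\left(M,V \right)} = V \frac{1}{5} = \frac{V}{5}$)
$X{\left(m,D \right)} = \frac{m}{5}$
$v{\left(t \right)} = t$
$I = - \frac{1}{300}$ ($I = \frac{\frac{1}{5} \left(-2\right)}{\left(-8\right) \left(-15\right)} = - \frac{2}{5 \cdot 120} = \left(- \frac{2}{5}\right) \frac{1}{120} = - \frac{1}{300} \approx -0.0033333$)
$n{\left(U,p \right)} = - \frac{1}{300}$
$\left(328607 + 297936\right) \left(n{\left(-339,-134 \right)} + 199376\right) = \left(328607 + 297936\right) \left(- \frac{1}{300} + 199376\right) = 626543 \cdot \frac{59812799}{300} = \frac{37475290523857}{300}$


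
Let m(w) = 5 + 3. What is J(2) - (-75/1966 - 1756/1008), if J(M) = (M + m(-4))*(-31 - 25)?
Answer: -138279973/247716 ≈ -558.22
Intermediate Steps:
m(w) = 8
J(M) = -448 - 56*M (J(M) = (M + 8)*(-31 - 25) = (8 + M)*(-56) = -448 - 56*M)
J(2) - (-75/1966 - 1756/1008) = (-448 - 56*2) - (-75/1966 - 1756/1008) = (-448 - 112) - (-75*1/1966 - 1756*1/1008) = -560 - (-75/1966 - 439/252) = -560 - 1*(-440987/247716) = -560 + 440987/247716 = -138279973/247716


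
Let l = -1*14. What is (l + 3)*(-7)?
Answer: 77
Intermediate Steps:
l = -14
(l + 3)*(-7) = (-14 + 3)*(-7) = -11*(-7) = 77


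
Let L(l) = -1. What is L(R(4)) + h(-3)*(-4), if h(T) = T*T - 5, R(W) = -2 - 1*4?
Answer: -17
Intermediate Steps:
R(W) = -6 (R(W) = -2 - 4 = -6)
h(T) = -5 + T**2 (h(T) = T**2 - 5 = -5 + T**2)
L(R(4)) + h(-3)*(-4) = -1 + (-5 + (-3)**2)*(-4) = -1 + (-5 + 9)*(-4) = -1 + 4*(-4) = -1 - 16 = -17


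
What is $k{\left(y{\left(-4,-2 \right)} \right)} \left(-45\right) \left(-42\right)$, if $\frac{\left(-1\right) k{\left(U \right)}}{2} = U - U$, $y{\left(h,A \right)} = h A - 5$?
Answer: $0$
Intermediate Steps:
$y{\left(h,A \right)} = -5 + A h$ ($y{\left(h,A \right)} = A h - 5 = -5 + A h$)
$k{\left(U \right)} = 0$ ($k{\left(U \right)} = - 2 \left(U - U\right) = \left(-2\right) 0 = 0$)
$k{\left(y{\left(-4,-2 \right)} \right)} \left(-45\right) \left(-42\right) = 0 \left(-45\right) \left(-42\right) = 0 \left(-42\right) = 0$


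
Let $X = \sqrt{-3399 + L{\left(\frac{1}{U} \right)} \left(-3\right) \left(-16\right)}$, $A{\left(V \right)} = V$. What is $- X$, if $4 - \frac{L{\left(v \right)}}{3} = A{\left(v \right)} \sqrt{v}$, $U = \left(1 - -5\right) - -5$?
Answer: $- \frac{i \sqrt{341583 + 144 \sqrt{11}}}{11} \approx - 53.169 i$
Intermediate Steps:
$U = 11$ ($U = \left(1 + 5\right) + 5 = 6 + 5 = 11$)
$L{\left(v \right)} = 12 - 3 v^{\frac{3}{2}}$ ($L{\left(v \right)} = 12 - 3 v \sqrt{v} = 12 - 3 v^{\frac{3}{2}}$)
$X = \sqrt{-2823 - \frac{144 \sqrt{11}}{121}}$ ($X = \sqrt{-3399 + \left(12 - 3 \left(\frac{1}{11}\right)^{\frac{3}{2}}\right) \left(-3\right) \left(-16\right)} = \sqrt{-3399 + \left(12 - \frac{3}{11 \sqrt{11}}\right) \left(-3\right) \left(-16\right)} = \sqrt{-3399 + \left(12 - 3 \frac{\sqrt{11}}{121}\right) \left(-3\right) \left(-16\right)} = \sqrt{-3399 + \left(12 - \frac{3 \sqrt{11}}{121}\right) \left(-3\right) \left(-16\right)} = \sqrt{-3399 + \left(-36 + \frac{9 \sqrt{11}}{121}\right) \left(-16\right)} = \sqrt{-3399 + \left(576 - \frac{144 \sqrt{11}}{121}\right)} = \sqrt{-2823 - \frac{144 \sqrt{11}}{121}} \approx 53.169 i$)
$- X = - \frac{\sqrt{-341583 - 144 \sqrt{11}}}{11}$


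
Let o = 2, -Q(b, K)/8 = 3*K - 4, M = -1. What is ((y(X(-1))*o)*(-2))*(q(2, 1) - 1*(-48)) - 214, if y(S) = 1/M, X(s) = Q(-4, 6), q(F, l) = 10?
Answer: 18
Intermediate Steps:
Q(b, K) = 32 - 24*K (Q(b, K) = -8*(3*K - 4) = -8*(-4 + 3*K) = 32 - 24*K)
X(s) = -112 (X(s) = 32 - 24*6 = 32 - 144 = -112)
y(S) = -1 (y(S) = 1/(-1) = -1)
((y(X(-1))*o)*(-2))*(q(2, 1) - 1*(-48)) - 214 = (-1*2*(-2))*(10 - 1*(-48)) - 214 = (-2*(-2))*(10 + 48) - 214 = 4*58 - 214 = 232 - 214 = 18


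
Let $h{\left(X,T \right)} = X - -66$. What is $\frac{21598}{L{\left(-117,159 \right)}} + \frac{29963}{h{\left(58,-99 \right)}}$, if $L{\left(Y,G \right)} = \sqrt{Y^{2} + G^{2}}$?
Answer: $\frac{29963}{124} + \frac{10799 \sqrt{4330}}{6495} \approx 351.04$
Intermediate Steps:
$h{\left(X,T \right)} = 66 + X$ ($h{\left(X,T \right)} = X + 66 = 66 + X$)
$L{\left(Y,G \right)} = \sqrt{G^{2} + Y^{2}}$
$\frac{21598}{L{\left(-117,159 \right)}} + \frac{29963}{h{\left(58,-99 \right)}} = \frac{21598}{\sqrt{159^{2} + \left(-117\right)^{2}}} + \frac{29963}{66 + 58} = \frac{21598}{\sqrt{25281 + 13689}} + \frac{29963}{124} = \frac{21598}{\sqrt{38970}} + 29963 \cdot \frac{1}{124} = \frac{21598}{3 \sqrt{4330}} + \frac{29963}{124} = 21598 \frac{\sqrt{4330}}{12990} + \frac{29963}{124} = \frac{10799 \sqrt{4330}}{6495} + \frac{29963}{124} = \frac{29963}{124} + \frac{10799 \sqrt{4330}}{6495}$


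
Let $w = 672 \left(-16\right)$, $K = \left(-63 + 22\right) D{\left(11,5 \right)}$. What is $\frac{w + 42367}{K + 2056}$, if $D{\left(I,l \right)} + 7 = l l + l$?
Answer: $\frac{31615}{1113} \approx 28.405$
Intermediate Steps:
$D{\left(I,l \right)} = -7 + l + l^{2}$ ($D{\left(I,l \right)} = -7 + \left(l l + l\right) = -7 + \left(l^{2} + l\right) = -7 + \left(l + l^{2}\right) = -7 + l + l^{2}$)
$K = -943$ ($K = \left(-63 + 22\right) \left(-7 + 5 + 5^{2}\right) = - 41 \left(-7 + 5 + 25\right) = \left(-41\right) 23 = -943$)
$w = -10752$
$\frac{w + 42367}{K + 2056} = \frac{-10752 + 42367}{-943 + 2056} = \frac{31615}{1113}$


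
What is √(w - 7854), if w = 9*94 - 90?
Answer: 13*I*√42 ≈ 84.25*I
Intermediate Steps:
w = 756 (w = 846 - 90 = 756)
√(w - 7854) = √(756 - 7854) = √(-7098) = 13*I*√42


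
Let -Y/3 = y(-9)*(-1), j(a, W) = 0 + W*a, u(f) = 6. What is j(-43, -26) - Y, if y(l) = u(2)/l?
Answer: 1120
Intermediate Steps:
y(l) = 6/l
j(a, W) = W*a
Y = -2 (Y = -3*6/(-9)*(-1) = -3*6*(-1/9)*(-1) = -(-2)*(-1) = -3*2/3 = -2)
j(-43, -26) - Y = -26*(-43) - 1*(-2) = 1118 + 2 = 1120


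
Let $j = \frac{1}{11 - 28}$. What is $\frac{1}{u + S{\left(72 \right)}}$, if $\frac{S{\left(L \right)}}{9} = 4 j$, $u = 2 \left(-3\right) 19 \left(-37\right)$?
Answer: $\frac{17}{71670} \approx 0.0002372$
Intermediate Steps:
$j = - \frac{1}{17}$ ($j = \frac{1}{-17} = - \frac{1}{17} \approx -0.058824$)
$u = 4218$ ($u = \left(-6\right) 19 \left(-37\right) = \left(-114\right) \left(-37\right) = 4218$)
$S{\left(L \right)} = - \frac{36}{17}$ ($S{\left(L \right)} = 9 \cdot 4 \left(- \frac{1}{17}\right) = 9 \left(- \frac{4}{17}\right) = - \frac{36}{17}$)
$\frac{1}{u + S{\left(72 \right)}} = \frac{1}{4218 - \frac{36}{17}} = \frac{1}{\frac{71670}{17}} = \frac{17}{71670}$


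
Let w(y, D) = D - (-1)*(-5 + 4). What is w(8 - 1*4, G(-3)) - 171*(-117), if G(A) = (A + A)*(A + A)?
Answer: 20042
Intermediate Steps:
G(A) = 4*A² (G(A) = (2*A)*(2*A) = 4*A²)
w(y, D) = -1 + D (w(y, D) = D - (-1)*(-1) = D - 1*1 = D - 1 = -1 + D)
w(8 - 1*4, G(-3)) - 171*(-117) = (-1 + 4*(-3)²) - 171*(-117) = (-1 + 4*9) + 20007 = (-1 + 36) + 20007 = 35 + 20007 = 20042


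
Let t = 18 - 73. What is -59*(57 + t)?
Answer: -118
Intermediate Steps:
t = -55
-59*(57 + t) = -59*(57 - 55) = -59*2 = -118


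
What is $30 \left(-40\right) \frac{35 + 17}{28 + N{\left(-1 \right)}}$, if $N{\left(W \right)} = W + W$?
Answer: $-2400$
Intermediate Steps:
$N{\left(W \right)} = 2 W$
$30 \left(-40\right) \frac{35 + 17}{28 + N{\left(-1 \right)}} = 30 \left(-40\right) \frac{35 + 17}{28 + 2 \left(-1\right)} = - 1200 \frac{52}{28 - 2} = - 1200 \cdot \frac{52}{26} = - 1200 \cdot 52 \cdot \frac{1}{26} = \left(-1200\right) 2 = -2400$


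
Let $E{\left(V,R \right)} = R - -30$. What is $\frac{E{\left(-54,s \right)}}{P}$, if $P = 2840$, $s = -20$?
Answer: $\frac{1}{284} \approx 0.0035211$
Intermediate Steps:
$E{\left(V,R \right)} = 30 + R$ ($E{\left(V,R \right)} = R + 30 = 30 + R$)
$\frac{E{\left(-54,s \right)}}{P} = \frac{30 - 20}{2840} = 10 \cdot \frac{1}{2840} = \frac{1}{284}$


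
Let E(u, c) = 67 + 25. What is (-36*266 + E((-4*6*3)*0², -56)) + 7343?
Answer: -2141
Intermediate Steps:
E(u, c) = 92
(-36*266 + E((-4*6*3)*0², -56)) + 7343 = (-36*266 + 92) + 7343 = (-9576 + 92) + 7343 = -9484 + 7343 = -2141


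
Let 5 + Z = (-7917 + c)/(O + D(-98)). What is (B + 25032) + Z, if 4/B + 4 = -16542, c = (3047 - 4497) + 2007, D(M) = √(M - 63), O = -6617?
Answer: 906598468377541/36223206405 + 736*I*√161/4378485 ≈ 25028.0 + 0.0021329*I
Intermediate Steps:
D(M) = √(-63 + M)
c = 557 (c = -1450 + 2007 = 557)
B = -2/8273 (B = 4/(-4 - 16542) = 4/(-16546) = 4*(-1/16546) = -2/8273 ≈ -0.00024175)
Z = -5 - 7360/(-6617 + I*√161) (Z = -5 + (-7917 + 557)/(-6617 + √(-63 - 98)) = -5 - 7360/(-6617 + √(-161)) = -5 - 7360/(-6617 + I*√161) ≈ -3.8877 + 0.0021329*I)
(B + 25032) + Z = (-2/8273 + 25032) + (-17022313/4378485 + 736*I*√161/4378485) = 207089734/8273 + (-17022313/4378485 + 736*I*√161/4378485) = 906598468377541/36223206405 + 736*I*√161/4378485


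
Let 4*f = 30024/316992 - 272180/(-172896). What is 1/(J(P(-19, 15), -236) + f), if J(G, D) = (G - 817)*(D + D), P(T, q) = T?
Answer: 35681412/14079614611585 ≈ 2.5343e-6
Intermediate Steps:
f = 14887681/35681412 (f = (30024/316992 - 272180/(-172896))/4 = (30024*(1/316992) - 272180*(-1/172896))/4 = (1251/13208 + 68045/43224)/4 = (1/4)*(14887681/8920353) = 14887681/35681412 ≈ 0.41724)
J(G, D) = 2*D*(-817 + G) (J(G, D) = (-817 + G)*(2*D) = 2*D*(-817 + G))
1/(J(P(-19, 15), -236) + f) = 1/(2*(-236)*(-817 - 19) + 14887681/35681412) = 1/(2*(-236)*(-836) + 14887681/35681412) = 1/(394592 + 14887681/35681412) = 1/(14079614611585/35681412) = 35681412/14079614611585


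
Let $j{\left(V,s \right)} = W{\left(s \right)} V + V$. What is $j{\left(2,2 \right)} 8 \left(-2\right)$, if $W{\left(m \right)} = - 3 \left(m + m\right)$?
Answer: $352$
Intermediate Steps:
$W{\left(m \right)} = - 6 m$ ($W{\left(m \right)} = - 3 \cdot 2 m = - 6 m$)
$j{\left(V,s \right)} = V - 6 V s$ ($j{\left(V,s \right)} = - 6 s V + V = - 6 V s + V = V - 6 V s$)
$j{\left(2,2 \right)} 8 \left(-2\right) = 2 \left(1 - 12\right) 8 \left(-2\right) = 2 \left(-11\right) 8 \left(-2\right) = \left(-22\right) 8 \left(-2\right) = \left(-176\right) \left(-2\right) = 352$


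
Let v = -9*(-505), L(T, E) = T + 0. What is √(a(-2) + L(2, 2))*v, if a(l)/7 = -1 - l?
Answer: 13635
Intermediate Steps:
L(T, E) = T
a(l) = -7 - 7*l (a(l) = 7*(-1 - l) = -7 - 7*l)
v = 4545
√(a(-2) + L(2, 2))*v = √((-7 - 7*(-2)) + 2)*4545 = √((-7 + 14) + 2)*4545 = √(7 + 2)*4545 = √9*4545 = 3*4545 = 13635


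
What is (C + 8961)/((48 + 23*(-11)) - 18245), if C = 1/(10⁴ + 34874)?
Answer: -80423183/165585060 ≈ -0.48569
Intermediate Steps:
C = 1/44874 (C = 1/(10000 + 34874) = 1/44874 ≈ 2.2285e-5)
(C + 8961)/((48 + 23*(-11)) - 18245) = (1/44874 + 8961)/((48 + 23*(-11)) - 18245) = 402115915/(44874*((48 - 253) - 18245)) = 402115915/(44874*(-205 - 18245)) = (402115915/44874)/(-18450) = (402115915/44874)*(-1/18450) = -80423183/165585060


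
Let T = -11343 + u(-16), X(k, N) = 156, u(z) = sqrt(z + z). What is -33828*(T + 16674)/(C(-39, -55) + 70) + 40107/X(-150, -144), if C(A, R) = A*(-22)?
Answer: -585320069/3016 - 8457*I*sqrt(2)/58 ≈ -1.9407e+5 - 206.21*I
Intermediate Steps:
C(A, R) = -22*A
u(z) = sqrt(2)*sqrt(z) (u(z) = sqrt(2*z) = sqrt(2)*sqrt(z))
T = -11343 + 4*I*sqrt(2) (T = -11343 + sqrt(2)*sqrt(-16) = -11343 + sqrt(2)*(4*I) = -11343 + 4*I*sqrt(2) ≈ -11343.0 + 5.6569*I)
-33828*(T + 16674)/(C(-39, -55) + 70) + 40107/X(-150, -144) = -33828*((-11343 + 4*I*sqrt(2)) + 16674)/(-22*(-39) + 70) + 40107/156 = -33828*(5331 + 4*I*sqrt(2))/(858 + 70) + 40107*(1/156) = -(45084267/232 + 8457*I*sqrt(2)/58) + 13369/52 = -33828*(5331/928 + I*sqrt(2)/232) + 13369/52 = (-45084267/232 - 8457*I*sqrt(2)/58) + 13369/52 = -585320069/3016 - 8457*I*sqrt(2)/58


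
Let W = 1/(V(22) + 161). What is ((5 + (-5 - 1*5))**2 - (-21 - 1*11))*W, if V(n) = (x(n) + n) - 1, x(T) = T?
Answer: 19/68 ≈ 0.27941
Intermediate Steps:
V(n) = -1 + 2*n (V(n) = (n + n) - 1 = 2*n - 1 = -1 + 2*n)
W = 1/204 (W = 1/((-1 + 2*22) + 161) = 1/((-1 + 44) + 161) = 1/(43 + 161) = 1/204 ≈ 0.0049020)
((5 + (-5 - 1*5))**2 - (-21 - 1*11))*W = ((5 + (-5 - 1*5))**2 - (-21 - 1*11))*(1/204) = ((5 + (-5 - 5))**2 - (-21 - 11))*(1/204) = ((5 - 10)**2 - 1*(-32))*(1/204) = ((-5)**2 + 32)*(1/204) = (25 + 32)*(1/204) = 57*(1/204) = 19/68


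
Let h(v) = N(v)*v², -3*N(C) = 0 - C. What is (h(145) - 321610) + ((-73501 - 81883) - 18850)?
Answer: 1561093/3 ≈ 5.2036e+5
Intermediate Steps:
N(C) = C/3 (N(C) = -(0 - C)/3 = -(-1)*C/3 = C/3)
h(v) = v³/3 (h(v) = (v/3)*v² = v³/3)
(h(145) - 321610) + ((-73501 - 81883) - 18850) = ((⅓)*145³ - 321610) + ((-73501 - 81883) - 18850) = ((⅓)*3048625 - 321610) + (-155384 - 18850) = (3048625/3 - 321610) - 174234 = 2083795/3 - 174234 = 1561093/3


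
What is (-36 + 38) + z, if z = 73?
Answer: 75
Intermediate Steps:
(-36 + 38) + z = (-36 + 38) + 73 = 2 + 73 = 75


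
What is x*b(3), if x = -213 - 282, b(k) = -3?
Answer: 1485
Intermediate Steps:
x = -495
x*b(3) = -495*(-3) = 1485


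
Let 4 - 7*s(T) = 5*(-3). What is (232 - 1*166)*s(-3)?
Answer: 1254/7 ≈ 179.14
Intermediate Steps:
s(T) = 19/7 (s(T) = 4/7 - 5*(-3)/7 = 4/7 - ⅐*(-15) = 4/7 + 15/7 = 19/7)
(232 - 1*166)*s(-3) = (232 - 1*166)*(19/7) = (232 - 166)*(19/7) = 66*(19/7) = 1254/7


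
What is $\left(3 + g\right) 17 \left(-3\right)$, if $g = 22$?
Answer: $-1275$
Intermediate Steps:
$\left(3 + g\right) 17 \left(-3\right) = \left(3 + 22\right) 17 \left(-3\right) = 25 \left(-51\right) = -1275$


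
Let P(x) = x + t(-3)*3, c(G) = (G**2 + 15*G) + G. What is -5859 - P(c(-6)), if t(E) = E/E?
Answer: -5802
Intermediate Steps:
t(E) = 1
c(G) = G**2 + 16*G
P(x) = 3 + x (P(x) = x + 1*3 = x + 3 = 3 + x)
-5859 - P(c(-6)) = -5859 - (3 - 6*(16 - 6)) = -5859 - (3 - 6*10) = -5859 - (3 - 60) = -5859 - 1*(-57) = -5859 + 57 = -5802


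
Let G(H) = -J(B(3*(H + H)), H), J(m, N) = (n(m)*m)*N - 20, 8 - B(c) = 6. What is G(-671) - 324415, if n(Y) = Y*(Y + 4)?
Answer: -308291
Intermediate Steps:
B(c) = 2 (B(c) = 8 - 1*6 = 8 - 6 = 2)
n(Y) = Y*(4 + Y)
J(m, N) = -20 + N*m²*(4 + m) (J(m, N) = ((m*(4 + m))*m)*N - 20 = (m²*(4 + m))*N - 20 = N*m²*(4 + m) - 20 = -20 + N*m²*(4 + m))
G(H) = 20 - 24*H (G(H) = -(-20 + H*2²*(4 + 2)) = -(-20 + H*4*6) = -(-20 + 24*H) = 20 - 24*H)
G(-671) - 324415 = (20 - 24*(-671)) - 324415 = (20 + 16104) - 324415 = 16124 - 324415 = -308291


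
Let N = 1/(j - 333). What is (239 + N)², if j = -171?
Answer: 14509407025/254016 ≈ 57120.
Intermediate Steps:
N = -1/504 (N = 1/(-171 - 333) = 1/(-504) = -1/504 ≈ -0.0019841)
(239 + N)² = (239 - 1/504)² = (120455/504)² = 14509407025/254016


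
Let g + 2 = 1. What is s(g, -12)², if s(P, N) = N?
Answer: 144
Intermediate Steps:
g = -1 (g = -2 + 1 = -1)
s(g, -12)² = (-12)² = 144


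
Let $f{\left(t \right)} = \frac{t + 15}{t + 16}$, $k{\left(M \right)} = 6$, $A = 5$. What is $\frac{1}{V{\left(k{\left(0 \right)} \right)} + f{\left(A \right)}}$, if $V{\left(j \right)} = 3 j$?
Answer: $\frac{21}{398} \approx 0.052764$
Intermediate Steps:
$f{\left(t \right)} = \frac{15 + t}{16 + t}$
$\frac{1}{V{\left(k{\left(0 \right)} \right)} + f{\left(A \right)}} = \frac{1}{3 \cdot 6 + \frac{15 + 5}{16 + 5}} = \frac{1}{18 + \frac{1}{21} \cdot 20} = \frac{1}{18 + \frac{20}{21}} = \frac{1}{\frac{398}{21}} = \frac{21}{398}$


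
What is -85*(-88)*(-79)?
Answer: -590920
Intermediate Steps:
-85*(-88)*(-79) = 7480*(-79) = -590920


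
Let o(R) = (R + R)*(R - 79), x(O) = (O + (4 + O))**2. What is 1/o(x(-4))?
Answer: -1/2016 ≈ -0.00049603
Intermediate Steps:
x(O) = (4 + 2*O)**2
o(R) = 2*R*(-79 + R) (o(R) = (2*R)*(-79 + R) = 2*R*(-79 + R))
1/o(x(-4)) = 1/(2*(4*(2 - 4)**2)*(-79 + 4*(2 - 4)**2)) = 1/(2*(4*(-2)**2)*(-79 + 4*(-2)**2)) = 1/(2*(4*4)*(-79 + 4*4)) = 1/(2*16*(-79 + 16)) = 1/(2*16*(-63)) = 1/(-2016) = -1/2016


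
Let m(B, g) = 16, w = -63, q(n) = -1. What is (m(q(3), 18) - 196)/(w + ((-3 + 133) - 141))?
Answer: 90/37 ≈ 2.4324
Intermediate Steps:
(m(q(3), 18) - 196)/(w + ((-3 + 133) - 141)) = (16 - 196)/(-63 + ((-3 + 133) - 141)) = -180/(-63 + (130 - 141)) = -180/(-63 - 11) = -180/(-74) = -180*(-1/74) = 90/37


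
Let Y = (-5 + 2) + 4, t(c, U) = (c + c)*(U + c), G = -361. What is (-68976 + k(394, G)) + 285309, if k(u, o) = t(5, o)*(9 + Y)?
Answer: 180733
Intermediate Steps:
t(c, U) = 2*c*(U + c) (t(c, U) = (2*c)*(U + c) = 2*c*(U + c))
Y = 1 (Y = -3 + 4 = 1)
k(u, o) = 500 + 100*o (k(u, o) = (2*5*(o + 5))*(9 + 1) = (2*5*(5 + o))*10 = (50 + 10*o)*10 = 500 + 100*o)
(-68976 + k(394, G)) + 285309 = (-68976 + (500 + 100*(-361))) + 285309 = (-68976 + (500 - 36100)) + 285309 = (-68976 - 35600) + 285309 = -104576 + 285309 = 180733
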